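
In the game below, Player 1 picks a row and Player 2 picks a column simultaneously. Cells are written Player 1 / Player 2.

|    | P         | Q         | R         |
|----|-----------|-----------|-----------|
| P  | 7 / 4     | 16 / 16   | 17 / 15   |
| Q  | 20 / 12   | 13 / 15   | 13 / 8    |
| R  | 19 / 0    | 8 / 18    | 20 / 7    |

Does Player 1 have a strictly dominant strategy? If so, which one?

Check whether one of Player 1's strategies beats all alternatives regardless of what the opponent does.
P is not dominant: against P, Q gives 20 > 7.
Q is not dominant: against Q, P gives 16 > 13.
R is not dominant: against P, Q gives 20 > 19.
No single strategy is best against every opponent action.

No strictly dominant strategy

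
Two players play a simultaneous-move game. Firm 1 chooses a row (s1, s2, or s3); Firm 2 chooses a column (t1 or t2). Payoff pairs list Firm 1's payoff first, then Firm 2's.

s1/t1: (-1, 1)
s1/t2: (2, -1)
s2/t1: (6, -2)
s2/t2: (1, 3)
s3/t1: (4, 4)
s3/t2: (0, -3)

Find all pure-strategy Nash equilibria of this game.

No pure-strategy Nash equilibrium

Find each player's best response to every opponent strategy; NE are the intersections.
Firm 1's best responses — vs t1: s2 (payoff 6); vs t2: s1 (payoff 2).
Firm 2's best responses — vs s1: t1 (payoff 1); vs s2: t2 (payoff 3); vs s3: t1 (payoff 4).
No cell has both players best-responding. For instance, Firm 1's best reply to t1 is s2, but against s2 Firm 2 prefers t2 over t1.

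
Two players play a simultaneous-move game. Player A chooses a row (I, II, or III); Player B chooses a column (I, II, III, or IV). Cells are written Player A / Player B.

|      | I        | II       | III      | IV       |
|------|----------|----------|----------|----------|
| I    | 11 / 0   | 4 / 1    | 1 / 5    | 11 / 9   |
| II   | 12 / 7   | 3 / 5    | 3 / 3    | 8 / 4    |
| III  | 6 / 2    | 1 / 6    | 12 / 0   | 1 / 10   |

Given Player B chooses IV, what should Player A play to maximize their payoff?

I

With Player B fixed at IV, Player A's payoffs are: I → 11, II → 8, III → 1.
The maximum is 11, achieved by I.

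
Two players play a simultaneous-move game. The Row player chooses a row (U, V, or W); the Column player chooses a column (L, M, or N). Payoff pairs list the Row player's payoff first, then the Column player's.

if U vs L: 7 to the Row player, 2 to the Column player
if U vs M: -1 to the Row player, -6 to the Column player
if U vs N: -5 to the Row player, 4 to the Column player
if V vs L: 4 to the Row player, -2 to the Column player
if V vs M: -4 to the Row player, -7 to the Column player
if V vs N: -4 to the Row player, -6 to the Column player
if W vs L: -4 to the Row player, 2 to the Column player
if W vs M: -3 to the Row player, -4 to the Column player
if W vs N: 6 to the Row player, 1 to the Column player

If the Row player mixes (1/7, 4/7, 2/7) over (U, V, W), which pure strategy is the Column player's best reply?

Compute the Column player's expected payoff from each pure strategy against the given mix.
L: (1/7)·2 + (4/7)·(-2) + (2/7)·2 = -2/7
M: (1/7)·(-6) + (4/7)·(-7) + (2/7)·(-4) = -6
N: (1/7)·4 + (4/7)·(-6) + (2/7)·1 = -18/7
Highest expected payoff is -2/7, from L.

L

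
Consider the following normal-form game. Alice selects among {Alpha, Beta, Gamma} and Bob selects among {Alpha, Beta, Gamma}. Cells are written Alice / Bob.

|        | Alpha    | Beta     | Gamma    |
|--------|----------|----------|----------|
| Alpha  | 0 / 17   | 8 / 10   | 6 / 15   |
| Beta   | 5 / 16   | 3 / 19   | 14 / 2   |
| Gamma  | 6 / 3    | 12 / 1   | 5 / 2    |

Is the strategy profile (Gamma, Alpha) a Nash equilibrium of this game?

Yes

Holding Bob at Alpha: Alice gets 6 from Gamma, versus 0 from Alpha, 5 from Beta. No profitable deviation for Alice.
Holding Alice at Gamma: Bob gets 3 from Alpha, versus 1 from Beta, 2 from Gamma. No profitable deviation for Bob either.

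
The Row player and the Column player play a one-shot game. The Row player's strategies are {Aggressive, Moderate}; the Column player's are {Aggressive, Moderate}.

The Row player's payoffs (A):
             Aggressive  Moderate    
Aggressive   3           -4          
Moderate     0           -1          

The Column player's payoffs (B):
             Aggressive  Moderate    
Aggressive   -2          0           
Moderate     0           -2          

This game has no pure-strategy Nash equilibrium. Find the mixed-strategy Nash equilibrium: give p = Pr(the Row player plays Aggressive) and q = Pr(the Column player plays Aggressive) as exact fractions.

In a mixed NE each player is indifferent between their pure strategies, so the opponent's mix sets the indifference.
The Column player indifferent between Aggressive and Moderate: p·(-2) + (1−p)·0 = p·0 + (1−p)·(-2) ⟹ 0 + (-2)p = (-2) + 2p ⟹ p = 1/2.
The Row player indifferent between Aggressive and Moderate: q·3 + (1−q)·(-4) = q·0 + (1−q)·(-1) ⟹ (-4) + 7q = (-1) + 1q ⟹ q = 1/2.

p = 1/2, q = 1/2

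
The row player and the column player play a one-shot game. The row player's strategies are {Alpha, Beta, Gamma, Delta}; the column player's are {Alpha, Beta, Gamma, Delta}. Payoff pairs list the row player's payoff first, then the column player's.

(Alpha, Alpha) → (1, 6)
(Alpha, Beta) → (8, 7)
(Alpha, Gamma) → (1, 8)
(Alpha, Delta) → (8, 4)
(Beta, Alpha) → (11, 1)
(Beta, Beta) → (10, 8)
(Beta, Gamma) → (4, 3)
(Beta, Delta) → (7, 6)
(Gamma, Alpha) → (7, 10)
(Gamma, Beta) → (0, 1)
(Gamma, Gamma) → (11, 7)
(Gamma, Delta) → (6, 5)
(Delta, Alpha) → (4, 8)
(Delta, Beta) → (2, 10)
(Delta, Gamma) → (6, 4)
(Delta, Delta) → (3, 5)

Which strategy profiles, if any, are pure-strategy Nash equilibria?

(Beta, Beta)

Find each player's best response to every opponent strategy; NE are the intersections.
The row player's best responses — vs Alpha: Beta (payoff 11); vs Beta: Beta (payoff 10); vs Gamma: Gamma (payoff 11); vs Delta: Alpha (payoff 8).
The column player's best responses — vs Alpha: Gamma (payoff 8); vs Beta: Beta (payoff 8); vs Gamma: Alpha (payoff 10); vs Delta: Beta (payoff 10).
The only mutual best response is (Beta, Beta); neither player gains by switching there.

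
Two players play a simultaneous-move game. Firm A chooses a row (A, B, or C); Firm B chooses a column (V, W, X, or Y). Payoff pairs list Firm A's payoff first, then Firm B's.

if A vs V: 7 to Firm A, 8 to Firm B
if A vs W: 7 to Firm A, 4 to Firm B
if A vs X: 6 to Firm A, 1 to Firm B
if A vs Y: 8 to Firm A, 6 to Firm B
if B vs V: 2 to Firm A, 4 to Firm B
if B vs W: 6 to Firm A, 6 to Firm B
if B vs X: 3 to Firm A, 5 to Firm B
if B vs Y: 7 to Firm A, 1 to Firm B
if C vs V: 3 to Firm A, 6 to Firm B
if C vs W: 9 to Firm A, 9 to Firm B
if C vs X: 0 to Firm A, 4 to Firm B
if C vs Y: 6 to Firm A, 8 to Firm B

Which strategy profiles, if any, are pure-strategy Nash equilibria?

Find each player's best response to every opponent strategy; NE are the intersections.
Firm A's best responses — vs V: A (payoff 7); vs W: C (payoff 9); vs X: A (payoff 6); vs Y: A (payoff 8).
Firm B's best responses — vs A: V (payoff 8); vs B: W (payoff 6); vs C: W (payoff 9).
Mutual best responses occur at (A, V) and (C, W); at each, neither player gains by switching.

(A, V) and (C, W)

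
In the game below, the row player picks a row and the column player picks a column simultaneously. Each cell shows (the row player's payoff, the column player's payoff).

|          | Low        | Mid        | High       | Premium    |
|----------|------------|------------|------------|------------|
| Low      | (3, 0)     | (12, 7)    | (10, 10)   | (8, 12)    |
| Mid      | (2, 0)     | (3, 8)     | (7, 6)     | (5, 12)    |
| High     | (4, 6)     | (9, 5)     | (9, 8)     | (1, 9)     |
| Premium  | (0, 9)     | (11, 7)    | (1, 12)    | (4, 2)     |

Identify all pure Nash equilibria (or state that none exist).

Find each player's best response to every opponent strategy; NE are the intersections.
The row player's best responses — vs Low: High (payoff 4); vs Mid: Low (payoff 12); vs High: Low (payoff 10); vs Premium: Low (payoff 8).
The column player's best responses — vs Low: Premium (payoff 12); vs Mid: Premium (payoff 12); vs High: Premium (payoff 9); vs Premium: High (payoff 12).
The only mutual best response is (Low, Premium); neither player gains by switching there.

(Low, Premium)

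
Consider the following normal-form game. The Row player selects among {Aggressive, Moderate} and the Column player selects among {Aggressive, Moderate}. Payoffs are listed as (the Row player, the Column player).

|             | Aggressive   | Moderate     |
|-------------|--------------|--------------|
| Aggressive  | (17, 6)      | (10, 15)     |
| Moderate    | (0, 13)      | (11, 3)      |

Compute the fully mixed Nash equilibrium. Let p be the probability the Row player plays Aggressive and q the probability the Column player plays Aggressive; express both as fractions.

p = 10/19, q = 1/18

In a mixed NE each player is indifferent between their pure strategies, so the opponent's mix sets the indifference.
The Column player indifferent between Aggressive and Moderate: p·6 + (1−p)·13 = p·15 + (1−p)·3 ⟹ 13 + (-7)p = 3 + 12p ⟹ p = 10/19.
The Row player indifferent between Aggressive and Moderate: q·17 + (1−q)·10 = q·0 + (1−q)·11 ⟹ 10 + 7q = 11 + (-11)q ⟹ q = 1/18.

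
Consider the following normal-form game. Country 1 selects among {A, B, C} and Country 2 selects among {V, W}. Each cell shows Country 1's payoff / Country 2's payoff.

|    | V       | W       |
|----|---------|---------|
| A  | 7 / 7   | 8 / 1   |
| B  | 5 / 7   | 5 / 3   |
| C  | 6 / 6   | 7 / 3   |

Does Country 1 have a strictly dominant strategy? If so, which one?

A strategy is strictly dominant if it gives Country 1 a strictly higher payoff than every other strategy, against every choice by the opponent.
A strictly dominates: vs V: 7 > each of {5, 6}; vs W: 8 > each of {5, 7}.

A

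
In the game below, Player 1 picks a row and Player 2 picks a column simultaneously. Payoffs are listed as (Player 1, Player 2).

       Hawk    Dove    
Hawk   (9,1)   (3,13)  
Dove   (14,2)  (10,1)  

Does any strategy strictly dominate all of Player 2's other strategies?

None

Check whether one of Player 2's strategies beats all alternatives regardless of what the opponent does.
Hawk is not dominant: against Hawk, Dove gives 13 > 1.
Dove is not dominant: against Dove, Hawk gives 2 > 1.
No single strategy is best against every opponent action.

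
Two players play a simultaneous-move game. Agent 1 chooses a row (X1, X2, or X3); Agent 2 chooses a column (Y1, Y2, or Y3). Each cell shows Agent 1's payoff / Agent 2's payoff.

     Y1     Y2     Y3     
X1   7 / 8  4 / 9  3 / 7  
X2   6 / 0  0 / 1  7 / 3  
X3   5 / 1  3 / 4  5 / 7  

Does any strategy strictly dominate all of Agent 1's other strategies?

Check whether one of Agent 1's strategies beats all alternatives regardless of what the opponent does.
X1 is not dominant: against Y3, X2 gives 7 > 3.
X2 is not dominant: against Y1, X1 gives 7 > 6.
X3 is not dominant: against Y1, X1 gives 7 > 5.
No single strategy is best against every opponent action.

None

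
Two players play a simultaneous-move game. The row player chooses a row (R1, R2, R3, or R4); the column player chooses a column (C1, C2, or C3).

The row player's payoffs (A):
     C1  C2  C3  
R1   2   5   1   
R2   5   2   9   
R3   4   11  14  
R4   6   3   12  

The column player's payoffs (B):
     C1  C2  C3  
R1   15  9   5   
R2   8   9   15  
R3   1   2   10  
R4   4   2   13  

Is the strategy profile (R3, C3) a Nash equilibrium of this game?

Holding the column player at C3: the row player gets 14 from R3, versus 1 from R1, 9 from R2, 12 from R4. No profitable deviation for the row player.
Holding the row player at R3: the column player gets 10 from C3, versus 1 from C1, 2 from C2. No profitable deviation for the column player either.

Yes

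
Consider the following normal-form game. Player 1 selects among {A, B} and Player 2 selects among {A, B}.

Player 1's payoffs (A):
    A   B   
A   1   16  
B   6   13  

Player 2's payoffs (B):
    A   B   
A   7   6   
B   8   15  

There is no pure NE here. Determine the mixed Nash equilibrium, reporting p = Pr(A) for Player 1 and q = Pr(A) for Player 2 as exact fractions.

p = 7/8, q = 3/8

In a mixed NE each player is indifferent between their pure strategies, so the opponent's mix sets the indifference.
Player 2 indifferent between A and B: p·7 + (1−p)·8 = p·6 + (1−p)·15 ⟹ 8 + (-1)p = 15 + (-9)p ⟹ p = 7/8.
Player 1 indifferent between A and B: q·1 + (1−q)·16 = q·6 + (1−q)·13 ⟹ 16 + (-15)q = 13 + (-7)q ⟹ q = 3/8.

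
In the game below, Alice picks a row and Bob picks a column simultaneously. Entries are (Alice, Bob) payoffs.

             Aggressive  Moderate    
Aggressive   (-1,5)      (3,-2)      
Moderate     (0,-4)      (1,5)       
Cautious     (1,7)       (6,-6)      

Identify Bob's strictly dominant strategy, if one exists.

Check whether one of Bob's strategies beats all alternatives regardless of what the opponent does.
Aggressive is not dominant: against Moderate, Moderate gives 5 > -4.
Moderate is not dominant: against Aggressive, Aggressive gives 5 > -2.
No single strategy is best against every opponent action.

None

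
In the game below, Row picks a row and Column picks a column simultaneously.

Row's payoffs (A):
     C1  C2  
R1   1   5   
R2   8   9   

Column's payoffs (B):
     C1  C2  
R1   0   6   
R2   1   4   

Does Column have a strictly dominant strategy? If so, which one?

Check whether one of Column's strategies beats all alternatives regardless of what the opponent does.
C2 strictly dominates: vs R1: 6 > 0; vs R2: 4 > 1.

C2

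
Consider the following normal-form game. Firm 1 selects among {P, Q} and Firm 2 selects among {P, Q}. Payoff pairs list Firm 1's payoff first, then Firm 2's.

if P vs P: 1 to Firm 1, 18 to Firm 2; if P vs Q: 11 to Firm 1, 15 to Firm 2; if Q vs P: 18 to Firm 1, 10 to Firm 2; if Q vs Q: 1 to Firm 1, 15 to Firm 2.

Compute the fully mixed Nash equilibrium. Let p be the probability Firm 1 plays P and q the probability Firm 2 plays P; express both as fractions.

p = 5/8, q = 10/27

In a mixed NE each player is indifferent between their pure strategies, so the opponent's mix sets the indifference.
Firm 2 indifferent between P and Q: p·18 + (1−p)·10 = p·15 + (1−p)·15 ⟹ 10 + 8p = 15 + 0p ⟹ p = 5/8.
Firm 1 indifferent between P and Q: q·1 + (1−q)·11 = q·18 + (1−q)·1 ⟹ 11 + (-10)q = 1 + 17q ⟹ q = 10/27.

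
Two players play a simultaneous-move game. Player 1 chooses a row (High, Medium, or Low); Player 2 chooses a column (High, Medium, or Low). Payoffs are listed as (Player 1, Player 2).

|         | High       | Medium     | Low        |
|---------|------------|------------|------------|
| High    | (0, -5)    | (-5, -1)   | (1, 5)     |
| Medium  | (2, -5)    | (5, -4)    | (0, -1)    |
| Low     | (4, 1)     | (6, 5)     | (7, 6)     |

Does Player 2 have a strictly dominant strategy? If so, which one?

A strategy is strictly dominant if it gives Player 2 a strictly higher payoff than every other strategy, against every choice by the opponent.
Low strictly dominates: vs High: 5 > each of {-5, -1}; vs Medium: -1 > each of {-5, -4}; vs Low: 6 > each of {1, 5}.

Low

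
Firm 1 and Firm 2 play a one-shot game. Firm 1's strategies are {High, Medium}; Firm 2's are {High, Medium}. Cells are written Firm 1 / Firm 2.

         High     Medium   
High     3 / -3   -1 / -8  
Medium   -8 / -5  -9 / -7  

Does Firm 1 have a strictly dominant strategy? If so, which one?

High

A strategy is strictly dominant if it gives Firm 1 a strictly higher payoff than every other strategy, against every choice by the opponent.
High strictly dominates: vs High: 3 > -8; vs Medium: -1 > -9.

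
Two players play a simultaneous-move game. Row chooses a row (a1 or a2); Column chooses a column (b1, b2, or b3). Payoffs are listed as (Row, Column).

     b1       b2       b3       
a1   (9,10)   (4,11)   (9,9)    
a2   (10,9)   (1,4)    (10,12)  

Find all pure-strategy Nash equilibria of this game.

Check mutual best responses: a cell is a NE iff neither player can gain by unilaterally deviating.
Row's best responses — vs b1: a2 (payoff 10); vs b2: a1 (payoff 4); vs b3: a2 (payoff 10).
Column's best responses — vs a1: b2 (payoff 11); vs a2: b3 (payoff 12).
Mutual best responses occur at (a1, b2) and (a2, b3); at each, neither player gains by switching.

(a1, b2) and (a2, b3)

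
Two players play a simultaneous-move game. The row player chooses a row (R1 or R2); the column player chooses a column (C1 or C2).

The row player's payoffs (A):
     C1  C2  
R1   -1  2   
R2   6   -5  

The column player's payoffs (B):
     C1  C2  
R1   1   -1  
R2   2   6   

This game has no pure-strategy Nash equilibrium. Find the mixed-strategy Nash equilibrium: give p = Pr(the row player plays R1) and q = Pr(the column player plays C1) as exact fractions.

p = 2/3, q = 1/2

In a mixed NE each player is indifferent between their pure strategies, so the opponent's mix sets the indifference.
The column player indifferent between C1 and C2: p·1 + (1−p)·2 = p·(-1) + (1−p)·6 ⟹ 2 + (-1)p = 6 + (-7)p ⟹ p = 2/3.
The row player indifferent between R1 and R2: q·(-1) + (1−q)·2 = q·6 + (1−q)·(-5) ⟹ 2 + (-3)q = (-5) + 11q ⟹ q = 1/2.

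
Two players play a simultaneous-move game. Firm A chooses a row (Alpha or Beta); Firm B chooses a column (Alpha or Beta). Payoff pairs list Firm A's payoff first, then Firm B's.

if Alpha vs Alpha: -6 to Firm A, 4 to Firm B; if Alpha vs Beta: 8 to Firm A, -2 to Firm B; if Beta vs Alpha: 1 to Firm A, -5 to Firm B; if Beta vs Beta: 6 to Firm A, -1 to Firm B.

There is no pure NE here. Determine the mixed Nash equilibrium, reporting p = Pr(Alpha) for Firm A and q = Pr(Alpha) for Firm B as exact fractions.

p = 2/5, q = 2/9

In a mixed NE each player is indifferent between their pure strategies, so the opponent's mix sets the indifference.
Firm B indifferent between Alpha and Beta: p·4 + (1−p)·(-5) = p·(-2) + (1−p)·(-1) ⟹ (-5) + 9p = (-1) + (-1)p ⟹ p = 2/5.
Firm A indifferent between Alpha and Beta: q·(-6) + (1−q)·8 = q·1 + (1−q)·6 ⟹ 8 + (-14)q = 6 + (-5)q ⟹ q = 2/9.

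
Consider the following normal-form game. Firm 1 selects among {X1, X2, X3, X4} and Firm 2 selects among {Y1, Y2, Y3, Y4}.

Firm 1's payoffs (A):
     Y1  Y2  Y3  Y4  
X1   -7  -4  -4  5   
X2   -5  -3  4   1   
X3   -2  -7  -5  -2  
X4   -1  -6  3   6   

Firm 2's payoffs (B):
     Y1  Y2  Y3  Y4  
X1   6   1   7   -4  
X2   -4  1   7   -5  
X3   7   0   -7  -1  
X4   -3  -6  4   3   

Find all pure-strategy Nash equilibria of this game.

(X2, Y3)

Find each player's best response to every opponent strategy; NE are the intersections.
Firm 1's best responses — vs Y1: X4 (payoff -1); vs Y2: X2 (payoff -3); vs Y3: X2 (payoff 4); vs Y4: X4 (payoff 6).
Firm 2's best responses — vs X1: Y3 (payoff 7); vs X2: Y3 (payoff 7); vs X3: Y1 (payoff 7); vs X4: Y3 (payoff 4).
The only mutual best response is (X2, Y3); neither player gains by switching there.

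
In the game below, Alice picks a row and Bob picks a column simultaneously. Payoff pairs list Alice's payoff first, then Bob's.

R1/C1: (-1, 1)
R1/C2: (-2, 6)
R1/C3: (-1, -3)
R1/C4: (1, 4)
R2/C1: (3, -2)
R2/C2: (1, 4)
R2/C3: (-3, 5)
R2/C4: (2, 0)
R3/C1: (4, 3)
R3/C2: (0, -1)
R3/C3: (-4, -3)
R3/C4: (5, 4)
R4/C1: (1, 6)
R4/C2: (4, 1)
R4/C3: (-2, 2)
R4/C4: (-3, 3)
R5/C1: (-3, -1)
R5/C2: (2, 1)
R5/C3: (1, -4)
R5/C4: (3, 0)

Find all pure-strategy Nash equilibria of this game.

(R3, C4)

A profile is a Nash equilibrium when each player is best-responding to the other.
Alice's best responses — vs C1: R3 (payoff 4); vs C2: R4 (payoff 4); vs C3: R5 (payoff 1); vs C4: R3 (payoff 5).
Bob's best responses — vs R1: C2 (payoff 6); vs R2: C3 (payoff 5); vs R3: C4 (payoff 4); vs R4: C1 (payoff 6); vs R5: C2 (payoff 1).
The only mutual best response is (R3, C4); neither player gains by switching there.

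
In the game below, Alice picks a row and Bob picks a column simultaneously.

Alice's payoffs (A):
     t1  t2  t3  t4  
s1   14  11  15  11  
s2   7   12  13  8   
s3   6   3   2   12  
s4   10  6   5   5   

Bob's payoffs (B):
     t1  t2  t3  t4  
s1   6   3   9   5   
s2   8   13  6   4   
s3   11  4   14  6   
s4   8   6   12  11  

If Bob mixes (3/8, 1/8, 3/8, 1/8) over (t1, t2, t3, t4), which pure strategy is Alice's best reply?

s1

Alice's best reply maximizes expected payoff against the mix.
s1: (3/8)·14 + (1/8)·11 + (3/8)·15 + (1/8)·11 = 109/8
s2: (3/8)·7 + (1/8)·12 + (3/8)·13 + (1/8)·8 = 10
s3: (3/8)·6 + (1/8)·3 + (3/8)·2 + (1/8)·12 = 39/8
s4: (3/8)·10 + (1/8)·6 + (3/8)·5 + (1/8)·5 = 7
Highest expected payoff is 109/8, from s1.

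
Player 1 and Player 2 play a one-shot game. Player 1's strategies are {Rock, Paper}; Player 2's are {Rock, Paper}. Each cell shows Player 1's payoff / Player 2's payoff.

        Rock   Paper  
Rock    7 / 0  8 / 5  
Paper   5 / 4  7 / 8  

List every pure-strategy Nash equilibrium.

Check mutual best responses: a cell is a NE iff neither player can gain by unilaterally deviating.
Player 1's best responses — vs Rock: Rock (payoff 7); vs Paper: Rock (payoff 8).
Player 2's best responses — vs Rock: Paper (payoff 5); vs Paper: Paper (payoff 8).
The only mutual best response is (Rock, Paper); neither player gains by switching there.

(Rock, Paper)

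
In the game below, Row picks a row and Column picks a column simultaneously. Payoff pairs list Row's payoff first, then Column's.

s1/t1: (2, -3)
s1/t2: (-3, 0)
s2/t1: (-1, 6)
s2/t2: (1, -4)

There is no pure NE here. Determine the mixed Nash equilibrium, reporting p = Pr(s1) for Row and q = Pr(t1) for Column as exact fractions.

Each player's mixing probability is pinned down by making the *other* player indifferent.
Column indifferent between t1 and t2: p·(-3) + (1−p)·6 = p·0 + (1−p)·(-4) ⟹ 6 + (-9)p = (-4) + 4p ⟹ p = 10/13.
Row indifferent between s1 and s2: q·2 + (1−q)·(-3) = q·(-1) + (1−q)·1 ⟹ (-3) + 5q = 1 + (-2)q ⟹ q = 4/7.

p = 10/13, q = 4/7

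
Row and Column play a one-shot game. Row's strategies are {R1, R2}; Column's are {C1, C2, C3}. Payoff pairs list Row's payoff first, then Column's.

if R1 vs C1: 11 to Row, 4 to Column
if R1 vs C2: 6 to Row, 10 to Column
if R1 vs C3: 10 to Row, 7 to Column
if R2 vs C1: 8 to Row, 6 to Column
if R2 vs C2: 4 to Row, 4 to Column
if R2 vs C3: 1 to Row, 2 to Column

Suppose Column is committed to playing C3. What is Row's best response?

R1

With Column fixed at C3, Row's payoffs are: R1 → 10, R2 → 1.
The maximum is 10, achieved by R1.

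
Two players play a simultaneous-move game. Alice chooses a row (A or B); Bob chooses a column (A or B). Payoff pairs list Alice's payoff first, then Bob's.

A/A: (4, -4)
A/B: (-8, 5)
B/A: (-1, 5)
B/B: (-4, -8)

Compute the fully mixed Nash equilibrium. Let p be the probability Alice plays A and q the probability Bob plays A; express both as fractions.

p = 13/22, q = 4/9

In a mixed NE each player is indifferent between their pure strategies, so the opponent's mix sets the indifference.
Bob indifferent between A and B: p·(-4) + (1−p)·5 = p·5 + (1−p)·(-8) ⟹ 5 + (-9)p = (-8) + 13p ⟹ p = 13/22.
Alice indifferent between A and B: q·4 + (1−q)·(-8) = q·(-1) + (1−q)·(-4) ⟹ (-8) + 12q = (-4) + 3q ⟹ q = 4/9.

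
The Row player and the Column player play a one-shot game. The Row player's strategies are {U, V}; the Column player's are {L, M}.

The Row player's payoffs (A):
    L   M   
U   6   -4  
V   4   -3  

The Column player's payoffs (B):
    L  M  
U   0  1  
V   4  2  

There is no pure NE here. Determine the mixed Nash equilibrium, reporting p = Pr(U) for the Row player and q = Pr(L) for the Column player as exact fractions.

Each player's mixing probability is pinned down by making the *other* player indifferent.
The Column player indifferent between L and M: p·0 + (1−p)·4 = p·1 + (1−p)·2 ⟹ 4 + (-4)p = 2 + (-1)p ⟹ p = 2/3.
The Row player indifferent between U and V: q·6 + (1−q)·(-4) = q·4 + (1−q)·(-3) ⟹ (-4) + 10q = (-3) + 7q ⟹ q = 1/3.

p = 2/3, q = 1/3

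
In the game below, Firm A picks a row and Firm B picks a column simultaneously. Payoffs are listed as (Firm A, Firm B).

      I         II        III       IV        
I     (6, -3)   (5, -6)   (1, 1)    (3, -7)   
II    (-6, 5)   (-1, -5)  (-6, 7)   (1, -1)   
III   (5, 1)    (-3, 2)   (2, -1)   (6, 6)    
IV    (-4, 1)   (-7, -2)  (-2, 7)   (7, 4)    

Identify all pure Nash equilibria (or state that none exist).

A profile is a Nash equilibrium when each player is best-responding to the other.
Firm A's best responses — vs I: I (payoff 6); vs II: I (payoff 5); vs III: III (payoff 2); vs IV: IV (payoff 7).
Firm B's best responses — vs I: III (payoff 1); vs II: III (payoff 7); vs III: IV (payoff 6); vs IV: III (payoff 7).
No cell has both players best-responding. For instance, Firm A's best reply to III is III, but against III Firm B prefers IV over III.

There is no pure-strategy Nash equilibrium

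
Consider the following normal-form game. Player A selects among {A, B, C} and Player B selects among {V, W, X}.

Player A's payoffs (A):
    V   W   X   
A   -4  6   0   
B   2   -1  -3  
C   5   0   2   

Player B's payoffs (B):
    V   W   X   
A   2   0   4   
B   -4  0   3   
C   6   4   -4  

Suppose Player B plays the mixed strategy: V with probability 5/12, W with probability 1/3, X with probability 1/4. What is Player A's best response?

C

Player A's best reply maximizes expected payoff against the mix.
A: (5/12)·(-4) + (1/3)·6 + (1/4)·0 = 1/3
B: (5/12)·2 + (1/3)·(-1) + (1/4)·(-3) = -1/4
C: (5/12)·5 + (1/3)·0 + (1/4)·2 = 31/12
Highest expected payoff is 31/12, from C.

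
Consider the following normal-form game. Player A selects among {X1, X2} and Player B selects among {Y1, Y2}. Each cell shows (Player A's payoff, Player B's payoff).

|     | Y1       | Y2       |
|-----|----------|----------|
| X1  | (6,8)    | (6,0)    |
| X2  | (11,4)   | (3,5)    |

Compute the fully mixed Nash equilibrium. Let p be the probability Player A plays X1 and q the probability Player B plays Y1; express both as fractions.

In a mixed NE each player is indifferent between their pure strategies, so the opponent's mix sets the indifference.
Player B indifferent between Y1 and Y2: p·8 + (1−p)·4 = p·0 + (1−p)·5 ⟹ 4 + 4p = 5 + (-5)p ⟹ p = 1/9.
Player A indifferent between X1 and X2: q·6 + (1−q)·6 = q·11 + (1−q)·3 ⟹ 6 + 0q = 3 + 8q ⟹ q = 3/8.

p = 1/9, q = 3/8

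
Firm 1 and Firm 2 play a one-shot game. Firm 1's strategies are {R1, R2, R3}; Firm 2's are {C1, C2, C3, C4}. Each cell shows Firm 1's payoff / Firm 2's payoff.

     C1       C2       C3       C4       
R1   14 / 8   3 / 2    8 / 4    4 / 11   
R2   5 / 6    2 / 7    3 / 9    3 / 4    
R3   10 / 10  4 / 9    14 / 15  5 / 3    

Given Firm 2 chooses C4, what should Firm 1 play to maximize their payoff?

R3

With Firm 2 fixed at C4, Firm 1's payoffs are: R1 → 4, R2 → 3, R3 → 5.
The maximum is 5, achieved by R3.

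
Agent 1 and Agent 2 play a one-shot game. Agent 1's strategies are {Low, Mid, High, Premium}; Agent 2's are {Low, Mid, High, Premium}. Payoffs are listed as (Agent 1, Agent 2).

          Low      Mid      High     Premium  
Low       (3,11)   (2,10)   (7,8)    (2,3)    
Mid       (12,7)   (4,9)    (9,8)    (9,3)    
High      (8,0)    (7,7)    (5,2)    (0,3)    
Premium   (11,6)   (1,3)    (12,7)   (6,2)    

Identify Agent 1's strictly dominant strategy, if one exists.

Check whether one of Agent 1's strategies beats all alternatives regardless of what the opponent does.
Low is not dominant: against Low, Mid gives 12 > 3.
Mid is not dominant: against Mid, High gives 7 > 4.
High is not dominant: against Low, Mid gives 12 > 8.
Premium is not dominant: against Low, Mid gives 12 > 11.
No single strategy is best against every opponent action.

No strictly dominant strategy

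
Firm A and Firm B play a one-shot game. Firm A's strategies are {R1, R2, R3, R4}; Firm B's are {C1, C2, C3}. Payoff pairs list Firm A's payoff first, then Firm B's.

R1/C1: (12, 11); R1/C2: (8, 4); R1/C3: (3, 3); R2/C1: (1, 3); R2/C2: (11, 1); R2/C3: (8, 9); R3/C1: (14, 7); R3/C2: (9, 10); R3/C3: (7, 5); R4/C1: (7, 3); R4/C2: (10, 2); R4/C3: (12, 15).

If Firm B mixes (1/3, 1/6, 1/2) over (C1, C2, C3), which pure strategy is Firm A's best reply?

R4

Compute Firm A's expected payoff from each pure strategy against the given mix.
R1: (1/3)·12 + (1/6)·8 + (1/2)·3 = 41/6
R2: (1/3)·1 + (1/6)·11 + (1/2)·8 = 37/6
R3: (1/3)·14 + (1/6)·9 + (1/2)·7 = 29/3
R4: (1/3)·7 + (1/6)·10 + (1/2)·12 = 10
Highest expected payoff is 10, from R4.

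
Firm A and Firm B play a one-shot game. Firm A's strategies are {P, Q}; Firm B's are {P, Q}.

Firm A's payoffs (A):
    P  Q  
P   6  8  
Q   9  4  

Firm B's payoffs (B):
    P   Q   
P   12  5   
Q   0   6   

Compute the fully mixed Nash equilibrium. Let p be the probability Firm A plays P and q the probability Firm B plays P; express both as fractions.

p = 6/13, q = 4/7

Each player's mixing probability is pinned down by making the *other* player indifferent.
Firm B indifferent between P and Q: p·12 + (1−p)·0 = p·5 + (1−p)·6 ⟹ 0 + 12p = 6 + (-1)p ⟹ p = 6/13.
Firm A indifferent between P and Q: q·6 + (1−q)·8 = q·9 + (1−q)·4 ⟹ 8 + (-2)q = 4 + 5q ⟹ q = 4/7.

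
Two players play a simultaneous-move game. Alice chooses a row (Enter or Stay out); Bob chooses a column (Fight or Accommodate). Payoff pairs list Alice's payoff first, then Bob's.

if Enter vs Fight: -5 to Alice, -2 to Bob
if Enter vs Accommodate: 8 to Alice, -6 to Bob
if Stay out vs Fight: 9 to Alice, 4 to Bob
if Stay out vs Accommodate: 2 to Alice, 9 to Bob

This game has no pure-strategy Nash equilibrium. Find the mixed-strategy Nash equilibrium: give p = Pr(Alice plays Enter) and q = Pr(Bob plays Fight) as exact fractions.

p = 5/9, q = 3/10

Each player's mixing probability is pinned down by making the *other* player indifferent.
Bob indifferent between Fight and Accommodate: p·(-2) + (1−p)·4 = p·(-6) + (1−p)·9 ⟹ 4 + (-6)p = 9 + (-15)p ⟹ p = 5/9.
Alice indifferent between Enter and Stay out: q·(-5) + (1−q)·8 = q·9 + (1−q)·2 ⟹ 8 + (-13)q = 2 + 7q ⟹ q = 3/10.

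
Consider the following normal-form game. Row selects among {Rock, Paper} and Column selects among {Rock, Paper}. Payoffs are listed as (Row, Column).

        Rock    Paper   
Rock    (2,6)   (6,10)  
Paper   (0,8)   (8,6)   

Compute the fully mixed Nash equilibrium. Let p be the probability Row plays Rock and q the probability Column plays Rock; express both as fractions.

Each player's mixing probability is pinned down by making the *other* player indifferent.
Column indifferent between Rock and Paper: p·6 + (1−p)·8 = p·10 + (1−p)·6 ⟹ 8 + (-2)p = 6 + 4p ⟹ p = 1/3.
Row indifferent between Rock and Paper: q·2 + (1−q)·6 = q·0 + (1−q)·8 ⟹ 6 + (-4)q = 8 + (-8)q ⟹ q = 1/2.

p = 1/3, q = 1/2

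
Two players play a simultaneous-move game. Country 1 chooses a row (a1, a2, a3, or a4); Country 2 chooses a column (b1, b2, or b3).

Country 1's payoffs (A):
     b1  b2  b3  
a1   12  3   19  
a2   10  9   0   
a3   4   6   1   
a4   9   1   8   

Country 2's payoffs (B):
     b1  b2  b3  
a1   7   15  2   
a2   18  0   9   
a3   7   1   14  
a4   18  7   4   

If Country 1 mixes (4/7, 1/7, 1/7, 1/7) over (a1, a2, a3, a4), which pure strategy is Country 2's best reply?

Country 2's best reply maximizes expected payoff against the mix.
b1: (4/7)·7 + (1/7)·18 + (1/7)·7 + (1/7)·18 = 71/7
b2: (4/7)·15 + (1/7)·0 + (1/7)·1 + (1/7)·7 = 68/7
b3: (4/7)·2 + (1/7)·9 + (1/7)·14 + (1/7)·4 = 5
Highest expected payoff is 71/7, from b1.

b1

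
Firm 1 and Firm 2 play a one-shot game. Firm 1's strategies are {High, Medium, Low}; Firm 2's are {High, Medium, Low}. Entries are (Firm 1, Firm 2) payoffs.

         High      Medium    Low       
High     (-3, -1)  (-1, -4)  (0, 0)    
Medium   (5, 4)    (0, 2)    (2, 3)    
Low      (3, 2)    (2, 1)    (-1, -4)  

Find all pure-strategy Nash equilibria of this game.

(Medium, High)

Check mutual best responses: a cell is a NE iff neither player can gain by unilaterally deviating.
Firm 1's best responses — vs High: Medium (payoff 5); vs Medium: Low (payoff 2); vs Low: Medium (payoff 2).
Firm 2's best responses — vs High: Low (payoff 0); vs Medium: High (payoff 4); vs Low: High (payoff 2).
The only mutual best response is (Medium, High); neither player gains by switching there.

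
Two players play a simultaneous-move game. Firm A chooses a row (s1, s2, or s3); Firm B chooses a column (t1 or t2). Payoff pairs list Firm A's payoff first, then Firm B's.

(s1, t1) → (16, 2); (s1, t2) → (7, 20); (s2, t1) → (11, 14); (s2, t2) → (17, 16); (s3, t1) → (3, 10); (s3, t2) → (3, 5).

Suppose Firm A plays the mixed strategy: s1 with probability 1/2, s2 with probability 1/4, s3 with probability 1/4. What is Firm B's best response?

t2

Firm B's best reply maximizes expected payoff against the mix.
t1: (1/2)·2 + (1/4)·14 + (1/4)·10 = 7
t2: (1/2)·20 + (1/4)·16 + (1/4)·5 = 61/4
Highest expected payoff is 61/4, from t2.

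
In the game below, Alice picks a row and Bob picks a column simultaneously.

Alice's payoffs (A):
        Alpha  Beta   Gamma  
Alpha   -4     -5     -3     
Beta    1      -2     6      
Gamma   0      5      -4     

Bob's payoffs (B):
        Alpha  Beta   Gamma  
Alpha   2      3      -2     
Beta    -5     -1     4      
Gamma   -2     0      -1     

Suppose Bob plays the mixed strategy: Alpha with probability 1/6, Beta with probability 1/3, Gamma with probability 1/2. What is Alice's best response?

Beta

Alice's best reply maximizes expected payoff against the mix.
Alpha: (1/6)·(-4) + (1/3)·(-5) + (1/2)·(-3) = -23/6
Beta: (1/6)·1 + (1/3)·(-2) + (1/2)·6 = 5/2
Gamma: (1/6)·0 + (1/3)·5 + (1/2)·(-4) = -1/3
Highest expected payoff is 5/2, from Beta.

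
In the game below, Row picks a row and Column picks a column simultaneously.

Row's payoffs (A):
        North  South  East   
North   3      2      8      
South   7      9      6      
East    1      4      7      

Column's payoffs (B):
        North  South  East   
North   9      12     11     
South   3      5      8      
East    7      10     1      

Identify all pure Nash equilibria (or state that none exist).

There is no pure-strategy Nash equilibrium

A profile is a Nash equilibrium when each player is best-responding to the other.
Row's best responses — vs North: South (payoff 7); vs South: South (payoff 9); vs East: North (payoff 8).
Column's best responses — vs North: South (payoff 12); vs South: East (payoff 8); vs East: South (payoff 10).
No cell has both players best-responding. For instance, Row's best reply to North is South, but against South Column prefers East over North.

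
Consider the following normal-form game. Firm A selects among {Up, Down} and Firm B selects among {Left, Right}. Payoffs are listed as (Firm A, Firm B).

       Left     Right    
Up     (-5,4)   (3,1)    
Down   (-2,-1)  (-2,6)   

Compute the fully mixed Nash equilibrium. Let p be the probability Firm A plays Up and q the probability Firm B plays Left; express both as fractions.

In a mixed NE each player is indifferent between their pure strategies, so the opponent's mix sets the indifference.
Firm B indifferent between Left and Right: p·4 + (1−p)·(-1) = p·1 + (1−p)·6 ⟹ (-1) + 5p = 6 + (-5)p ⟹ p = 7/10.
Firm A indifferent between Up and Down: q·(-5) + (1−q)·3 = q·(-2) + (1−q)·(-2) ⟹ 3 + (-8)q = (-2) + 0q ⟹ q = 5/8.

p = 7/10, q = 5/8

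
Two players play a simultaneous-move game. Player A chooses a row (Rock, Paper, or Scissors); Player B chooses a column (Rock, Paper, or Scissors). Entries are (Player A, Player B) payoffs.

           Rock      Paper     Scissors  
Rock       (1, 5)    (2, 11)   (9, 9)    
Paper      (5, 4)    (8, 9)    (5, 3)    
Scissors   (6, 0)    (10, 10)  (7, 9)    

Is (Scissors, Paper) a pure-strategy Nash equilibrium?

Yes

Holding Player B at Paper: Player A gets 10 from Scissors, versus 2 from Rock, 8 from Paper. No profitable deviation for Player A.
Holding Player A at Scissors: Player B gets 10 from Paper, versus 0 from Rock, 9 from Scissors. No profitable deviation for Player B either.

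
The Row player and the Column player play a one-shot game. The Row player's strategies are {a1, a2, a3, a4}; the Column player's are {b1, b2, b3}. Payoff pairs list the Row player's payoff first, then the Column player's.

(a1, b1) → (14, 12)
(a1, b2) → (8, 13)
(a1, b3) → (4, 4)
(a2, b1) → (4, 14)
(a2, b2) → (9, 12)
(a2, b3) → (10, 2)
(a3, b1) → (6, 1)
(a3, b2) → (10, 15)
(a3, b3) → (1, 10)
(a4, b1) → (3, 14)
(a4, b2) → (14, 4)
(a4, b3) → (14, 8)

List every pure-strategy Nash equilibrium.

Check mutual best responses: a cell is a NE iff neither player can gain by unilaterally deviating.
The Row player's best responses — vs b1: a1 (payoff 14); vs b2: a4 (payoff 14); vs b3: a4 (payoff 14).
The Column player's best responses — vs a1: b2 (payoff 13); vs a2: b1 (payoff 14); vs a3: b2 (payoff 15); vs a4: b1 (payoff 14).
No cell has both players best-responding. For instance, the Row player's best reply to b2 is a4, but against a4 the Column player prefers b1 over b2.

There is no pure-strategy Nash equilibrium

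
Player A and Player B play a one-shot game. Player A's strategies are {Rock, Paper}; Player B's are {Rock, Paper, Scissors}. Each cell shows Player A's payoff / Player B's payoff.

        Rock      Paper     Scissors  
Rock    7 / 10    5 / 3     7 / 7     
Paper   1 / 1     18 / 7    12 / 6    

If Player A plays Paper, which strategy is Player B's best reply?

With Player A fixed at Paper, Player B's payoffs are: Rock → 1, Paper → 7, Scissors → 6.
The maximum is 7, achieved by Paper.

Paper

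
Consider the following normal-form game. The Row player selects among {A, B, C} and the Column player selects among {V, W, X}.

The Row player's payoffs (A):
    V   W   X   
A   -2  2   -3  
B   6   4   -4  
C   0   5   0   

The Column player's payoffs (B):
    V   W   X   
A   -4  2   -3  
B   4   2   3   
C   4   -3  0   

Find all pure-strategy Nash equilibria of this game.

Find each player's best response to every opponent strategy; NE are the intersections.
The Row player's best responses — vs V: B (payoff 6); vs W: C (payoff 5); vs X: C (payoff 0).
The Column player's best responses — vs A: W (payoff 2); vs B: V (payoff 4); vs C: V (payoff 4).
The only mutual best response is (B, V); neither player gains by switching there.

(B, V)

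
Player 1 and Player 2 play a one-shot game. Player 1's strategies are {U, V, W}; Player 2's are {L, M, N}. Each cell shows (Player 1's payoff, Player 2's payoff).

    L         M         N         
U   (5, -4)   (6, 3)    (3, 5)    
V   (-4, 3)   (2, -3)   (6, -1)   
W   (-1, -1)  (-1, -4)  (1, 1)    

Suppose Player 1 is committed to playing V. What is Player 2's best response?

L

With Player 1 fixed at V, Player 2's payoffs are: L → 3, M → -3, N → -1.
The maximum is 3, achieved by L.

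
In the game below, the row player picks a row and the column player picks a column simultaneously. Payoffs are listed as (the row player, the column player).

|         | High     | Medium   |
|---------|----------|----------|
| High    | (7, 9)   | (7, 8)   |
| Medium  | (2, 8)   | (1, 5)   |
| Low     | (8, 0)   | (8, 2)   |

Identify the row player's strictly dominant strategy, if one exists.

Low

A strategy is strictly dominant if it gives the row player a strictly higher payoff than every other strategy, against every choice by the opponent.
Low strictly dominates: vs High: 8 > each of {7, 2}; vs Medium: 8 > each of {7, 1}.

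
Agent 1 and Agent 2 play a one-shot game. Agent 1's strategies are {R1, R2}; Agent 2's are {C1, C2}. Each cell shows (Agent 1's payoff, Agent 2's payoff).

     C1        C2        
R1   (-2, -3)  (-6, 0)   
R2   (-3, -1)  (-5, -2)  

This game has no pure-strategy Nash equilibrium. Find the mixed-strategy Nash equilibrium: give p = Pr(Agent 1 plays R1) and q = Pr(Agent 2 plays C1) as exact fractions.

p = 1/4, q = 1/2

In a mixed NE each player is indifferent between their pure strategies, so the opponent's mix sets the indifference.
Agent 2 indifferent between C1 and C2: p·(-3) + (1−p)·(-1) = p·0 + (1−p)·(-2) ⟹ (-1) + (-2)p = (-2) + 2p ⟹ p = 1/4.
Agent 1 indifferent between R1 and R2: q·(-2) + (1−q)·(-6) = q·(-3) + (1−q)·(-5) ⟹ (-6) + 4q = (-5) + 2q ⟹ q = 1/2.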